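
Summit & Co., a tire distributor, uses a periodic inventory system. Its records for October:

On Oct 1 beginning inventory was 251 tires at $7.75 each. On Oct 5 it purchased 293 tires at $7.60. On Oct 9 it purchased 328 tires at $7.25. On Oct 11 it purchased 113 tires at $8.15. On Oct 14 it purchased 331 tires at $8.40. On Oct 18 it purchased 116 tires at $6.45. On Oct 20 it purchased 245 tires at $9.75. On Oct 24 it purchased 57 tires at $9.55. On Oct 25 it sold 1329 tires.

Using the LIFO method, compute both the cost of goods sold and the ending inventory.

COGS = $10,817.05; ending inventory = $3,115.65

Oct 25, 1329 sold [LIFO — newest first]: 57 @ $9.55 + 245 @ $9.75 + 116 @ $6.45 + 331 @ $8.40 + 113 @ $8.15 + 328 @ $7.25 + 139 @ $7.60 = $10,817.05
Ending inventory: 251 @ $7.75 + 154 @ $7.60 = $3,115.65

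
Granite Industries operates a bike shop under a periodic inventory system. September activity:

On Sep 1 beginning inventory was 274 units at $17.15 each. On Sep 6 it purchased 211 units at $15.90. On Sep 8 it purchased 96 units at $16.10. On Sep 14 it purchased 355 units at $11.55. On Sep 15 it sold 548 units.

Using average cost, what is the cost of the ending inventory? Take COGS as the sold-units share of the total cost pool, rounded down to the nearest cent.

Sep 15, sell 548: 548/936 × $13,699.85 → $8,020.85
Ending inventory (cost pool remaining) = $5,679.00

Ending inventory = $5,679.00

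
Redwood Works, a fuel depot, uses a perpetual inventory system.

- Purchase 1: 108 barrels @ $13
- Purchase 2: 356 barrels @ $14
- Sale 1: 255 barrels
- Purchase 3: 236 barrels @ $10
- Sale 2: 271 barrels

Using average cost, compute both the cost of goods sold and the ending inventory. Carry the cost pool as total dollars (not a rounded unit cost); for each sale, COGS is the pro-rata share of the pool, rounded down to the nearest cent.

After Purchase 1: 108 on hand, pool $1,404.00 (≈ $13.0000 each)
After Purchase 2: 464 on hand, pool $6,388.00 (≈ $13.7672 each)
Sale 1, sell 255: 255/464 × $6,388.00 → $3,510.64
After Purchase 3: 445 on hand, pool $5,237.36 (≈ $11.7693 each)
Sale 2, sell 271: 271/445 × $5,237.36 → $3,189.49
Total COGS = $3,510.64 + $3,189.49 = $6,700.13
Ending inventory (cost pool remaining) = $2,047.87

COGS = $6,700.13; ending inventory = $2,047.87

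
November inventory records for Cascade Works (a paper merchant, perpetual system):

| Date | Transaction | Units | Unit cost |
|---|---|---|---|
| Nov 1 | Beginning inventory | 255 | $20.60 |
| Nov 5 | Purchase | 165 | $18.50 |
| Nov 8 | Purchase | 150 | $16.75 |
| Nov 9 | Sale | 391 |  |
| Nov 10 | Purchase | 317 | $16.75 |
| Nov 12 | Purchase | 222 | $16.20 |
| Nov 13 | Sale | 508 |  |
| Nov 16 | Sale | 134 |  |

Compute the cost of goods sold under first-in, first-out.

Nov 9, 391 sold [FIFO — oldest first]: 255 @ $20.60 + 136 @ $18.50 = $7,769.00
Nov 13, 508 sold [FIFO — oldest first]: 29 @ $18.50 + 150 @ $16.75 + 317 @ $16.75 + 12 @ $16.20 = $8,553.15
Nov 16, 134 sold [FIFO — oldest first]: 134 @ $16.20 = $2,170.80
Total COGS = $7,769.00 + $8,553.15 + $2,170.80 = $18,492.95
Ending inventory: 76 @ $16.20 = $1,231.20

COGS = $18,492.95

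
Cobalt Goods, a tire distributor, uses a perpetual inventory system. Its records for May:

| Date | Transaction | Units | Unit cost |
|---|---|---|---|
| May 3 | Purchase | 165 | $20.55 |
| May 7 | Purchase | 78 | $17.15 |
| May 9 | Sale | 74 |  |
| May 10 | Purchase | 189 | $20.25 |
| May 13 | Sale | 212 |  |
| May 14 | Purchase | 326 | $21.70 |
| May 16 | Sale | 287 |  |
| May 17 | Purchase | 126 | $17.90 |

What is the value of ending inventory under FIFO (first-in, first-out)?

Ending inventory = $6,269.90

May 9, 74 sold [FIFO — oldest first]: 74 @ $20.55 = $1,520.70
May 13, 212 sold [FIFO — oldest first]: 91 @ $20.55 + 78 @ $17.15 + 43 @ $20.25 = $4,078.50
May 16, 287 sold [FIFO — oldest first]: 146 @ $20.25 + 141 @ $21.70 = $6,016.20
Total COGS = $1,520.70 + $4,078.50 + $6,016.20 = $11,615.40
Ending inventory: 185 @ $21.70 + 126 @ $17.90 = $6,269.90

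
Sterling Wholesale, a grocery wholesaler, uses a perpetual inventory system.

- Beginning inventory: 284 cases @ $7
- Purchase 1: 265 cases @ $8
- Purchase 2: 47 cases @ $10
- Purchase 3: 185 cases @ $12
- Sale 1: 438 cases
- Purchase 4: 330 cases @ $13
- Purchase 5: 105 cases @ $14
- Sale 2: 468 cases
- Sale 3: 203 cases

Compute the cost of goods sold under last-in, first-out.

COGS = $11,809

Sale 1 (438) [LIFO — newest first]: 185 @ $12 + 47 @ $10 + 206 @ $8 = $4,338
Sale 2 (468) [LIFO — newest first]: 105 @ $14 + 330 @ $13 + 33 @ $8 = $6,024
Sale 3 (203) [LIFO — newest first]: 26 @ $8 + 177 @ $7 = $1,447
Total COGS = $4,338 + $6,024 + $1,447 = $11,809
Ending inventory: 107 @ $7 = $749
Check: goods available $12,558 = COGS $11,809 + ending $749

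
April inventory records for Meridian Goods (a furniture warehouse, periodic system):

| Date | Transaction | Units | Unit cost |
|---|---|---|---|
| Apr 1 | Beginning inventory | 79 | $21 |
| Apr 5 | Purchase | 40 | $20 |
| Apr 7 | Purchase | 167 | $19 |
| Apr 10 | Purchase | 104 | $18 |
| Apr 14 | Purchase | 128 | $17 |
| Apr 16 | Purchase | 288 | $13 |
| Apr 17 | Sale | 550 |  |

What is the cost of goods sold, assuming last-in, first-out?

COGS = $8,362

Apr 17, 550 sold [LIFO — newest first]: 288 @ $13 + 128 @ $17 + 104 @ $18 + 30 @ $19 = $8,362
Ending inventory: 79 @ $21 + 40 @ $20 + 137 @ $19 = $5,062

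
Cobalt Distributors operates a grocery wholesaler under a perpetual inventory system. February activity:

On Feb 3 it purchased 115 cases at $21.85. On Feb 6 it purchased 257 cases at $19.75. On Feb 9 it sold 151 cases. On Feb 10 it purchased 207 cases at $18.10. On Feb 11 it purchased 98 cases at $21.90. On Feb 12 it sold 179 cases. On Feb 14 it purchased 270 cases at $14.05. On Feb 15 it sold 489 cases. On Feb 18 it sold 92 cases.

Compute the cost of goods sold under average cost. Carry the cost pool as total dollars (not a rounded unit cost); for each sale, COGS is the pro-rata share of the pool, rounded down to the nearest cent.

After Feb 3: 115 on hand, pool $2,512.75 (≈ $21.8500 each)
After Feb 6: 372 on hand, pool $7,588.50 (≈ $20.3992 each)
Feb 9, sell 151: 151/372 × $7,588.50 → $3,080.27
After Feb 10: 428 on hand, pool $8,254.93 (≈ $19.2872 each)
After Feb 11: 526 on hand, pool $10,401.13 (≈ $19.7740 each)
Feb 12, sell 179: 179/526 × $10,401.13 → $3,539.54
After Feb 14: 617 on hand, pool $10,655.09 (≈ $17.2692 each)
Feb 15, sell 489: 489/617 × $10,655.09 → $8,444.63
Feb 18, sell 92: 92/128 × $2,210.46 → $1,588.76
Total COGS = $3,080.27 + $3,539.54 + $8,444.63 + $1,588.76 = $16,653.20
Ending inventory (cost pool remaining) = $621.70

COGS = $16,653.20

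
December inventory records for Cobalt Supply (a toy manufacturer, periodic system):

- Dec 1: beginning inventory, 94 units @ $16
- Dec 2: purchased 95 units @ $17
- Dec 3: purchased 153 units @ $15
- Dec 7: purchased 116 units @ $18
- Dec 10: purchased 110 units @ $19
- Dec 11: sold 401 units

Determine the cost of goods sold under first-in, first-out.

COGS = $6,476

Dec 11, 401 sold [FIFO — oldest first]: 94 @ $16 + 95 @ $17 + 153 @ $15 + 59 @ $18 = $6,476
Ending inventory: 57 @ $18 + 110 @ $19 = $3,116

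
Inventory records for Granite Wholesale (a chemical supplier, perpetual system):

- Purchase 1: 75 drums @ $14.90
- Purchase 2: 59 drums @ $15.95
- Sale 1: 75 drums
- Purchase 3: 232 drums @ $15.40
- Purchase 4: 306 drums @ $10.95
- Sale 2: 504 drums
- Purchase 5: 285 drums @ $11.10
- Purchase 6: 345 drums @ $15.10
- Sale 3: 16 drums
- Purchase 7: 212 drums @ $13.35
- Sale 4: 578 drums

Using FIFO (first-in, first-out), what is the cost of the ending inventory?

Sale 1 (75) [FIFO — oldest first]: 75 @ $14.90 = $1,117.50
Sale 2 (504) [FIFO — oldest first]: 59 @ $15.95 + 232 @ $15.40 + 213 @ $10.95 = $6,846.20
Sale 3 (16) [FIFO — oldest first]: 16 @ $10.95 = $175.20
Sale 4 (578) [FIFO — oldest first]: 77 @ $10.95 + 285 @ $11.10 + 216 @ $15.10 = $7,268.25
Total COGS = $1,117.50 + $6,846.20 + $175.20 + $7,268.25 = $15,407.15
Ending inventory: 129 @ $15.10 + 212 @ $13.35 = $4,778.10
Check: goods available $20,185.25 = COGS $15,407.15 + ending $4,778.10

Ending inventory = $4,778.10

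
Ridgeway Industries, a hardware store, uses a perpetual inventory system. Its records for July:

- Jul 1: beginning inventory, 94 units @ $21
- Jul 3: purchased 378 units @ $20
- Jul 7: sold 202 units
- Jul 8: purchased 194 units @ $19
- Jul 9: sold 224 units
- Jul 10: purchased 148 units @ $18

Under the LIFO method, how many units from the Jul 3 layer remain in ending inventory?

146

Jul 7, 202 sold [LIFO — newest first]: 202 @ $20 = $4,040
Jul 9, 224 sold [LIFO — newest first]: 194 @ $19 + 30 @ $20 = $4,286
Total COGS = $4,040 + $4,286 = $8,326
Ending inventory: 94 @ $21 + 146 @ $20 + 148 @ $18 = $7,558
Check: goods available $15,884 = COGS $8,326 + ending $7,558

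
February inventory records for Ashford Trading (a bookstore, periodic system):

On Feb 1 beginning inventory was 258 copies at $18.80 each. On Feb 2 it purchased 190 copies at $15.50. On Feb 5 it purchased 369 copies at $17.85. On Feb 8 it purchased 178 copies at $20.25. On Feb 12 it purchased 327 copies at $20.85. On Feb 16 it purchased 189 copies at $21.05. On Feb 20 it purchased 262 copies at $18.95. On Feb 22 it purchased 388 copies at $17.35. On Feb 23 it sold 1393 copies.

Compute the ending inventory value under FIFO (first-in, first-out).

Feb 23, 1393 sold [FIFO — oldest first]: 258 @ $18.80 + 190 @ $15.50 + 369 @ $17.85 + 178 @ $20.25 + 327 @ $20.85 + 71 @ $21.05 = $26,299.05
Ending inventory: 118 @ $21.05 + 262 @ $18.95 + 388 @ $17.35 = $14,180.60
Check: goods available $40,479.65 = COGS $26,299.05 + ending $14,180.60

Ending inventory = $14,180.60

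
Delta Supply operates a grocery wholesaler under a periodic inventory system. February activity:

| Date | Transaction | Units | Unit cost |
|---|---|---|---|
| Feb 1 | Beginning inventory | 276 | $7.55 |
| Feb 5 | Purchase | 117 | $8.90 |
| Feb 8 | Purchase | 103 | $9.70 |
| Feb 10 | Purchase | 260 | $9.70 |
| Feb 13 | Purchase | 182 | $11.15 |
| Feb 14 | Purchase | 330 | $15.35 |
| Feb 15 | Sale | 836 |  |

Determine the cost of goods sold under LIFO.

COGS = $10,237.60

Feb 15, 836 sold [LIFO — newest first]: 330 @ $15.35 + 182 @ $11.15 + 260 @ $9.70 + 64 @ $9.70 = $10,237.60
Ending inventory: 276 @ $7.55 + 117 @ $8.90 + 39 @ $9.70 = $3,503.40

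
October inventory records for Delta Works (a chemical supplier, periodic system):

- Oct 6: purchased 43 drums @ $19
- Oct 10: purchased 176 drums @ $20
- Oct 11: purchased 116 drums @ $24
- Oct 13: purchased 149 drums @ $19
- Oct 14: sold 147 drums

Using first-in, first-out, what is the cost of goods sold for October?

Oct 14, 147 sold [FIFO — oldest first]: 43 @ $19 + 104 @ $20 = $2,897
Ending inventory: 72 @ $20 + 116 @ $24 + 149 @ $19 = $7,055
Check: goods available $9,952 = COGS $2,897 + ending $7,055

COGS = $2,897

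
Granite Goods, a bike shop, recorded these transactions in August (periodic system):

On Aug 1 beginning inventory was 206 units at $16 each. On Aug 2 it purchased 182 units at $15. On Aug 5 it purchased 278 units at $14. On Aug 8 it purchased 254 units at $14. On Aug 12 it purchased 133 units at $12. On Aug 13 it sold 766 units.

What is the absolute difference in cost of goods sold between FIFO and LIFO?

FIFO COGS: 206 @ $16 + 182 @ $15 + 278 @ $14 + 100 @ $14 = $11,318
LIFO COGS: 133 @ $12 + 254 @ $14 + 278 @ $14 + 101 @ $15 = $10,559
Difference = |$11,318 − $10,559| = $759

$759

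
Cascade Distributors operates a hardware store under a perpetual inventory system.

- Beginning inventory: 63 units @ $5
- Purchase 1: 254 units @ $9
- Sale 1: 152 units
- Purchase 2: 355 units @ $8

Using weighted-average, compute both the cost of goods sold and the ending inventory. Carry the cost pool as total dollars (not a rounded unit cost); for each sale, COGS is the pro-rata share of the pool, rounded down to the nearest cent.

After Beginning: 63 on hand, pool $315.00 (≈ $5.0000 each)
After Purchase 1: 317 on hand, pool $2,601.00 (≈ $8.2050 each)
Sale 1, sell 152: 152/317 × $2,601.00 → $1,247.16
After Purchase 2: 520 on hand, pool $4,193.84 (≈ $8.0651 each)
Ending inventory (cost pool remaining) = $4,193.84
Check: goods available $5,441.00 = COGS $1,247.16 + ending $4,193.84

COGS = $1,247.16; ending inventory = $4,193.84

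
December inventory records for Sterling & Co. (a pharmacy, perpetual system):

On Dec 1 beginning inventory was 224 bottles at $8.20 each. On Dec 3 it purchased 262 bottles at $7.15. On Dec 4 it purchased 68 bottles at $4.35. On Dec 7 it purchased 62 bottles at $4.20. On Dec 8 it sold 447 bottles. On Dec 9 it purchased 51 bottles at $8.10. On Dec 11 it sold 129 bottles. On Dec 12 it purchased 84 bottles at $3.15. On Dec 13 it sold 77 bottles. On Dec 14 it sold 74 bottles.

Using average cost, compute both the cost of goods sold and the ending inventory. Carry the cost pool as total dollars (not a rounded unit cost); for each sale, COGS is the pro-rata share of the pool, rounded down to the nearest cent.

COGS = $4,817.87; ending inventory = $126.13

After Dec 1: 224 on hand, pool $1,836.80 (≈ $8.2000 each)
After Dec 3: 486 on hand, pool $3,710.10 (≈ $7.6340 each)
After Dec 4: 554 on hand, pool $4,005.90 (≈ $7.2309 each)
After Dec 7: 616 on hand, pool $4,266.30 (≈ $6.9258 each)
Dec 8, sell 447: 447/616 × $4,266.30 → $3,095.83
After Dec 9: 220 on hand, pool $1,583.57 (≈ $7.1980 each)
Dec 11, sell 129: 129/220 × $1,583.57 → $928.54
After Dec 12: 175 on hand, pool $919.63 (≈ $5.2550 each)
Dec 13, sell 77: 77/175 × $919.63 → $404.63
Dec 14, sell 74: 74/98 × $515.00 → $388.87
Total COGS = $3,095.83 + $928.54 + $404.63 + $388.87 = $4,817.87
Ending inventory (cost pool remaining) = $126.13
Check: goods available $4,944.00 = COGS $4,817.87 + ending $126.13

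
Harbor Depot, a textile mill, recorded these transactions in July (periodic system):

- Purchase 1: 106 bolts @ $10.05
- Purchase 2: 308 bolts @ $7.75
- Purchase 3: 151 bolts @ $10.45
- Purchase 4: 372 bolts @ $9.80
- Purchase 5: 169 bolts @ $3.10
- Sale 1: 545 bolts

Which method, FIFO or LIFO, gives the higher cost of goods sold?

FIFO

FIFO COGS: 106 @ $10.05 + 308 @ $7.75 + 131 @ $10.45 = $4,821.25
LIFO COGS: 169 @ $3.10 + 372 @ $9.80 + 4 @ $10.45 = $4,211.30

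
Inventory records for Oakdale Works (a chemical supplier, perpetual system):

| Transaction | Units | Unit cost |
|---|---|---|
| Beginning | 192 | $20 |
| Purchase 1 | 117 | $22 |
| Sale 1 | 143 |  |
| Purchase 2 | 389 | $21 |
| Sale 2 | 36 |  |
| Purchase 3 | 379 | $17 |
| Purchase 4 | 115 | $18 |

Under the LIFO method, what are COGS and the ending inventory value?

Sale 1 (143) [LIFO — newest first]: 117 @ $22 + 26 @ $20 = $3,094
Sale 2 (36) [LIFO — newest first]: 36 @ $21 = $756
Total COGS = $3,094 + $756 = $3,850
Ending inventory: 166 @ $20 + 353 @ $21 + 379 @ $17 + 115 @ $18 = $19,246

COGS = $3,850; ending inventory = $19,246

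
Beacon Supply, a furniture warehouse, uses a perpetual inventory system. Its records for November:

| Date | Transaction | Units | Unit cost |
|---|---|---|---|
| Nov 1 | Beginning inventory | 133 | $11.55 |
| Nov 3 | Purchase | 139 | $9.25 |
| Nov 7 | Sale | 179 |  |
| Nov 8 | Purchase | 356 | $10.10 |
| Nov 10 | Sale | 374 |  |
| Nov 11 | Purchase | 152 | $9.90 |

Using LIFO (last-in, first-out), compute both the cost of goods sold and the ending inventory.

COGS = $5,551.25; ending inventory = $2,371.05

Nov 7, 179 sold [LIFO — newest first]: 139 @ $9.25 + 40 @ $11.55 = $1,747.75
Nov 10, 374 sold [LIFO — newest first]: 356 @ $10.10 + 18 @ $11.55 = $3,803.50
Total COGS = $1,747.75 + $3,803.50 = $5,551.25
Ending inventory: 75 @ $11.55 + 152 @ $9.90 = $2,371.05
Check: goods available $7,922.30 = COGS $5,551.25 + ending $2,371.05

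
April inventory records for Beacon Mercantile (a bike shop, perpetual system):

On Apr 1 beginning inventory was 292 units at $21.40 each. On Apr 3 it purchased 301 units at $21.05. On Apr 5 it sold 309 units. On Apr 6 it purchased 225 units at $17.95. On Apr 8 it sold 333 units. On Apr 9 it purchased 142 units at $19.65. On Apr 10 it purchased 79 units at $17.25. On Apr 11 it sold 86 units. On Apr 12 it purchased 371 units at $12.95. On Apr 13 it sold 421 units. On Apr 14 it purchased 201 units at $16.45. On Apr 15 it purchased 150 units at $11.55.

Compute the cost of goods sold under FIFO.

Apr 5, 309 sold [FIFO — oldest first]: 292 @ $21.40 + 17 @ $21.05 = $6,606.65
Apr 8, 333 sold [FIFO — oldest first]: 284 @ $21.05 + 49 @ $17.95 = $6,857.75
Apr 11, 86 sold [FIFO — oldest first]: 86 @ $17.95 = $1,543.70
Apr 13, 421 sold [FIFO — oldest first]: 90 @ $17.95 + 142 @ $19.65 + 79 @ $17.25 + 110 @ $12.95 = $7,193.05
Total COGS = $6,606.65 + $6,857.75 + $1,543.70 + $7,193.05 = $22,201.15
Ending inventory: 261 @ $12.95 + 201 @ $16.45 + 150 @ $11.55 = $8,418.90

COGS = $22,201.15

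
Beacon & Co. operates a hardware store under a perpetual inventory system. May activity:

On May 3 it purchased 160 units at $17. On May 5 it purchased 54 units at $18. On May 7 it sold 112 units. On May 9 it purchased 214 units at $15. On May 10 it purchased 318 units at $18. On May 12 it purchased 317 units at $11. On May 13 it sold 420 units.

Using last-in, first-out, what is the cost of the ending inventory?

May 7, 112 sold [LIFO — newest first]: 54 @ $18 + 58 @ $17 = $1,958
May 13, 420 sold [LIFO — newest first]: 317 @ $11 + 103 @ $18 = $5,341
Total COGS = $1,958 + $5,341 = $7,299
Ending inventory: 102 @ $17 + 214 @ $15 + 215 @ $18 = $8,814

Ending inventory = $8,814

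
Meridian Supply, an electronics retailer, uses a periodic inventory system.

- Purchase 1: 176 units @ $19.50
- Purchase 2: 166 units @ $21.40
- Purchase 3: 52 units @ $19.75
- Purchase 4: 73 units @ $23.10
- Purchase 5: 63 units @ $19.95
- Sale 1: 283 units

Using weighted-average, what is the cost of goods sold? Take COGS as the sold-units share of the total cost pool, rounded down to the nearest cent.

Sale 1, sell 283: 283/530 × $10,954.55 → $5,849.31
Ending inventory (cost pool remaining) = $5,105.24

COGS = $5,849.31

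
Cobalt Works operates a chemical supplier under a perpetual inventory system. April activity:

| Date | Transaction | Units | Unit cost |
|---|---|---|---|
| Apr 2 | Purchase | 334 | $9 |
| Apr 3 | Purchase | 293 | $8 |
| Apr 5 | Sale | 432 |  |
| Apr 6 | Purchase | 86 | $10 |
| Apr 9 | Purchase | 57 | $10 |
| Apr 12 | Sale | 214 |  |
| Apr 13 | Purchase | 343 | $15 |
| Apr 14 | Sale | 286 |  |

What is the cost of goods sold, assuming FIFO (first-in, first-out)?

Apr 5, 432 sold [FIFO — oldest first]: 334 @ $9 + 98 @ $8 = $3,790
Apr 12, 214 sold [FIFO — oldest first]: 195 @ $8 + 19 @ $10 = $1,750
Apr 14, 286 sold [FIFO — oldest first]: 67 @ $10 + 57 @ $10 + 162 @ $15 = $3,670
Total COGS = $3,790 + $1,750 + $3,670 = $9,210
Ending inventory: 181 @ $15 = $2,715
Check: goods available $11,925 = COGS $9,210 + ending $2,715

COGS = $9,210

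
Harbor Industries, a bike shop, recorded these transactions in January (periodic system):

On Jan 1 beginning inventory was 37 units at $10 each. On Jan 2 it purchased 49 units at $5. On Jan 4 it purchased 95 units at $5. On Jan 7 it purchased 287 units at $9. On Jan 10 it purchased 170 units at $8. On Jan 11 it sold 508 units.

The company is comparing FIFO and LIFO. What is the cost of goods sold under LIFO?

COGS = $4,198

FIFO COGS: 37 @ $10 + 49 @ $5 + 95 @ $5 + 287 @ $9 + 40 @ $8 = $3,993
LIFO COGS: 170 @ $8 + 287 @ $9 + 51 @ $5 = $4,198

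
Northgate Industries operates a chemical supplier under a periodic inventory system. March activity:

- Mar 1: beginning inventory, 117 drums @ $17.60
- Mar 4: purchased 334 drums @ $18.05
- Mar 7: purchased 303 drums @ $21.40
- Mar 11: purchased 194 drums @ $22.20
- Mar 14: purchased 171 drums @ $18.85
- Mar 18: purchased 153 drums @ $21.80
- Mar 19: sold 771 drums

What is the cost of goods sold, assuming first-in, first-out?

COGS = $14,949.50

Mar 19, 771 sold [FIFO — oldest first]: 117 @ $17.60 + 334 @ $18.05 + 303 @ $21.40 + 17 @ $22.20 = $14,949.50
Ending inventory: 177 @ $22.20 + 171 @ $18.85 + 153 @ $21.80 = $10,488.15
Check: goods available $25,437.65 = COGS $14,949.50 + ending $10,488.15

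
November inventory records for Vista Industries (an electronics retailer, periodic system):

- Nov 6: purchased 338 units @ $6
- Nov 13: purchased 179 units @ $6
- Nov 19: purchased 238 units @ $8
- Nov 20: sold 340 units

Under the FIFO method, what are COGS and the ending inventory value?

Nov 20, 340 sold [FIFO — oldest first]: 338 @ $6 + 2 @ $6 = $2,040
Ending inventory: 177 @ $6 + 238 @ $8 = $2,966
Check: goods available $5,006 = COGS $2,040 + ending $2,966

COGS = $2,040; ending inventory = $2,966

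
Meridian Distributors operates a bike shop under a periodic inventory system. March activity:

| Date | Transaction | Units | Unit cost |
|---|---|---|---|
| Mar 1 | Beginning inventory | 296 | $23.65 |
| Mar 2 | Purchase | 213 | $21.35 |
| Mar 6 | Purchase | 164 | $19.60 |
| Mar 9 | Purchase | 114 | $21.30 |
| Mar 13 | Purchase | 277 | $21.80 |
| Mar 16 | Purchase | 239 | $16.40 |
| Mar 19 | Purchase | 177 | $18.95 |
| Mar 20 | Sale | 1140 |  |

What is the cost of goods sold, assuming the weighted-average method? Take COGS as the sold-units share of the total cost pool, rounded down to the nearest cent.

COGS = $23,495.47

Mar 20, sell 1140: 1140/1480 × $30,502.90 → $23,495.47
Ending inventory (cost pool remaining) = $7,007.43
Check: goods available $30,502.90 = COGS $23,495.47 + ending $7,007.43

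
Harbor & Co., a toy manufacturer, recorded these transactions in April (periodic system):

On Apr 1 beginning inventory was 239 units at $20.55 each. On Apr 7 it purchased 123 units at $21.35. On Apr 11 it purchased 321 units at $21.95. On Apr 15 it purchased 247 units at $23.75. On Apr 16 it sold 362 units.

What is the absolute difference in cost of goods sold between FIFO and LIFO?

FIFO COGS: 239 @ $20.55 + 123 @ $21.35 = $7,537.50
LIFO COGS: 247 @ $23.75 + 115 @ $21.95 = $8,390.50
Difference = |$7,537.50 − $8,390.50| = $853.00

$853.00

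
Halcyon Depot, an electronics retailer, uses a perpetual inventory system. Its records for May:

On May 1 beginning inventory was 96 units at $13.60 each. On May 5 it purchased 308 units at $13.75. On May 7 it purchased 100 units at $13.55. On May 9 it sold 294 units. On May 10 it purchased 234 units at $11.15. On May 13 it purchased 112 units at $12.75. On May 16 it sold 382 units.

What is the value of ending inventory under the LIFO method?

Ending inventory = $2,378.10

May 9, 294 sold [LIFO — newest first]: 100 @ $13.55 + 194 @ $13.75 = $4,022.50
May 16, 382 sold [LIFO — newest first]: 112 @ $12.75 + 234 @ $11.15 + 36 @ $13.75 = $4,532.10
Total COGS = $4,022.50 + $4,532.10 = $8,554.60
Ending inventory: 96 @ $13.60 + 78 @ $13.75 = $2,378.10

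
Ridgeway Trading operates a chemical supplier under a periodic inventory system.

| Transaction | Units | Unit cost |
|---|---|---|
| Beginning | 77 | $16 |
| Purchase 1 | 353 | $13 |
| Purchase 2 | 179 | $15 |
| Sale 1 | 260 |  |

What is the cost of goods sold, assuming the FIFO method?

Sale 1 (260) [FIFO — oldest first]: 77 @ $16 + 183 @ $13 = $3,611
Ending inventory: 170 @ $13 + 179 @ $15 = $4,895

COGS = $3,611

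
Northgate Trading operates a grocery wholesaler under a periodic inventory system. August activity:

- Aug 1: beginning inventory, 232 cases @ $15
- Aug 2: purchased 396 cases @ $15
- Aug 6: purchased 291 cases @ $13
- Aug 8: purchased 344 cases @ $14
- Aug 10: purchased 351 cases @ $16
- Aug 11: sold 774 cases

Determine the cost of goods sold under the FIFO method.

COGS = $11,318

Aug 11, 774 sold [FIFO — oldest first]: 232 @ $15 + 396 @ $15 + 146 @ $13 = $11,318
Ending inventory: 145 @ $13 + 344 @ $14 + 351 @ $16 = $12,317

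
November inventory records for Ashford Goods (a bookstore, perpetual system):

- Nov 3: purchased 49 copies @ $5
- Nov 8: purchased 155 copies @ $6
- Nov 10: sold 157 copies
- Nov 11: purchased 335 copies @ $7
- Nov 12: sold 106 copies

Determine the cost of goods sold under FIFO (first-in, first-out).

Nov 10, 157 sold [FIFO — oldest first]: 49 @ $5 + 108 @ $6 = $893
Nov 12, 106 sold [FIFO — oldest first]: 47 @ $6 + 59 @ $7 = $695
Total COGS = $893 + $695 = $1,588
Ending inventory: 276 @ $7 = $1,932

COGS = $1,588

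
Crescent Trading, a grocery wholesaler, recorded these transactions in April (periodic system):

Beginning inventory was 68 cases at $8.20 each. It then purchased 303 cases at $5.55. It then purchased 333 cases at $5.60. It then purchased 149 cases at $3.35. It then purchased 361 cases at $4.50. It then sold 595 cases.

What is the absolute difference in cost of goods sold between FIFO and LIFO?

FIFO COGS: 68 @ $8.20 + 303 @ $5.55 + 224 @ $5.60 = $3,493.65
LIFO COGS: 361 @ $4.50 + 149 @ $3.35 + 85 @ $5.60 = $2,599.65
Difference = |$3,493.65 − $2,599.65| = $894.00

$894.00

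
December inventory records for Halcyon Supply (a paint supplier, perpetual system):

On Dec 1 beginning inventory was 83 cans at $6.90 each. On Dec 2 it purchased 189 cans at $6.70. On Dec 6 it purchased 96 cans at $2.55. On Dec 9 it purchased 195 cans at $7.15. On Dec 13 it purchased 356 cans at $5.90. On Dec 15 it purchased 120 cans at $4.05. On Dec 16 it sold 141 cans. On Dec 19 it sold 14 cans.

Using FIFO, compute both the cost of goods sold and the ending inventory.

Dec 16, 141 sold [FIFO — oldest first]: 83 @ $6.90 + 58 @ $6.70 = $961.30
Dec 19, 14 sold [FIFO — oldest first]: 14 @ $6.70 = $93.80
Total COGS = $961.30 + $93.80 = $1,055.10
Ending inventory: 117 @ $6.70 + 96 @ $2.55 + 195 @ $7.15 + 356 @ $5.90 + 120 @ $4.05 = $5,009.35

COGS = $1,055.10; ending inventory = $5,009.35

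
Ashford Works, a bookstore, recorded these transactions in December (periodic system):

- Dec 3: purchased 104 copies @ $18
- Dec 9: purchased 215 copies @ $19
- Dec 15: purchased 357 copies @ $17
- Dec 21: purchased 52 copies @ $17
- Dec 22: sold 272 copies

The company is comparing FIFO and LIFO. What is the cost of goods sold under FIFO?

COGS = $5,064

FIFO COGS: 104 @ $18 + 168 @ $19 = $5,064
LIFO COGS: 52 @ $17 + 220 @ $17 = $4,624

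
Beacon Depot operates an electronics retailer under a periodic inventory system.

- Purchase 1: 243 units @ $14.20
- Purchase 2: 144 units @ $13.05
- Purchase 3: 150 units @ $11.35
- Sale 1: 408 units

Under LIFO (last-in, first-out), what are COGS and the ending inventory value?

Sale 1 (408) [LIFO — newest first]: 150 @ $11.35 + 144 @ $13.05 + 114 @ $14.20 = $5,200.50
Ending inventory: 129 @ $14.20 = $1,831.80
Check: goods available $7,032.30 = COGS $5,200.50 + ending $1,831.80

COGS = $5,200.50; ending inventory = $1,831.80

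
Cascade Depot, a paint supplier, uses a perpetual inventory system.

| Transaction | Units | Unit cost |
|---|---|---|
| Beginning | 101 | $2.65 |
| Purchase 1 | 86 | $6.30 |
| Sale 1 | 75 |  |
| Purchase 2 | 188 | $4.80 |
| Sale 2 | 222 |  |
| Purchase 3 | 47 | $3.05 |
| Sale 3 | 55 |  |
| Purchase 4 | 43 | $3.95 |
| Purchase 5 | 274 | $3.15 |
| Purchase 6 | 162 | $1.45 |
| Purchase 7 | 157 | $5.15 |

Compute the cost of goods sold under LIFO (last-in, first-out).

COGS = $1,669.70

Sale 1 (75) [LIFO — newest first]: 75 @ $6.30 = $472.50
Sale 2 (222) [LIFO — newest first]: 188 @ $4.80 + 11 @ $6.30 + 23 @ $2.65 = $1,032.65
Sale 3 (55) [LIFO — newest first]: 47 @ $3.05 + 8 @ $2.65 = $164.55
Total COGS = $472.50 + $1,032.65 + $164.55 = $1,669.70
Ending inventory: 70 @ $2.65 + 43 @ $3.95 + 274 @ $3.15 + 162 @ $1.45 + 157 @ $5.15 = $2,261.90
Check: goods available $3,931.60 = COGS $1,669.70 + ending $2,261.90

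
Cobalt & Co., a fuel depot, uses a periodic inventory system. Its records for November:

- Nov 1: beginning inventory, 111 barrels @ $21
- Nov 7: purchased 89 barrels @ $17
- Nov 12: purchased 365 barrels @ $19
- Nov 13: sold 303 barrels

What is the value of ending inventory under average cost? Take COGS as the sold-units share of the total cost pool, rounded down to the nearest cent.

Ending inventory = $4,998.41

Nov 13, sell 303: 303/565 × $10,779.00 → $5,780.59
Ending inventory (cost pool remaining) = $4,998.41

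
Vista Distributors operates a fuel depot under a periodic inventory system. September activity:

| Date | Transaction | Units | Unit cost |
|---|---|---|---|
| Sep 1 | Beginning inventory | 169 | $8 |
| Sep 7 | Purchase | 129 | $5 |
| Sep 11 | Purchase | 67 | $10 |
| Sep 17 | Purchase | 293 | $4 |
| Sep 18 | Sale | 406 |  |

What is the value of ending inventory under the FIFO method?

Sep 18, 406 sold [FIFO — oldest first]: 169 @ $8 + 129 @ $5 + 67 @ $10 + 41 @ $4 = $2,831
Ending inventory: 252 @ $4 = $1,008

Ending inventory = $1,008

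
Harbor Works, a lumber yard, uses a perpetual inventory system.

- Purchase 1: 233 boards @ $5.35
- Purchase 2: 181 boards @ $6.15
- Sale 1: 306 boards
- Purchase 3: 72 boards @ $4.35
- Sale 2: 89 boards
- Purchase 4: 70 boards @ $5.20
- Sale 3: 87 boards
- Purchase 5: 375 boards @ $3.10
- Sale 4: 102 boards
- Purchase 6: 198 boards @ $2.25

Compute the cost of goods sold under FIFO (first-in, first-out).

COGS = $3,123.70

Sale 1 (306) [FIFO — oldest first]: 233 @ $5.35 + 73 @ $6.15 = $1,695.50
Sale 2 (89) [FIFO — oldest first]: 89 @ $6.15 = $547.35
Sale 3 (87) [FIFO — oldest first]: 19 @ $6.15 + 68 @ $4.35 = $412.65
Sale 4 (102) [FIFO — oldest first]: 4 @ $4.35 + 70 @ $5.20 + 28 @ $3.10 = $468.20
Total COGS = $1,695.50 + $547.35 + $412.65 + $468.20 = $3,123.70
Ending inventory: 347 @ $3.10 + 198 @ $2.25 = $1,521.20
Check: goods available $4,644.90 = COGS $3,123.70 + ending $1,521.20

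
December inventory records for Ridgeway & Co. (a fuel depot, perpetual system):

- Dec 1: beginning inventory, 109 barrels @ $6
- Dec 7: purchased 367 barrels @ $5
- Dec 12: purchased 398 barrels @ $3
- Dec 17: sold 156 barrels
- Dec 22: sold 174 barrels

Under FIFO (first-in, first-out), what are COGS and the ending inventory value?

COGS = $1,759; ending inventory = $1,924

Dec 17, 156 sold [FIFO — oldest first]: 109 @ $6 + 47 @ $5 = $889
Dec 22, 174 sold [FIFO — oldest first]: 174 @ $5 = $870
Total COGS = $889 + $870 = $1,759
Ending inventory: 146 @ $5 + 398 @ $3 = $1,924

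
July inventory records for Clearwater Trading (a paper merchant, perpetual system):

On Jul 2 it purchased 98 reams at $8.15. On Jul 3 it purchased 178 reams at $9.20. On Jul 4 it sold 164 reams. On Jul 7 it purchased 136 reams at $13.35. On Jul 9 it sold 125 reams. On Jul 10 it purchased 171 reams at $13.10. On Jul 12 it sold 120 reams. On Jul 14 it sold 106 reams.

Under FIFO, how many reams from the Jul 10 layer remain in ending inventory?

Jul 4, 164 sold [FIFO — oldest first]: 98 @ $8.15 + 66 @ $9.20 = $1,405.90
Jul 9, 125 sold [FIFO — oldest first]: 112 @ $9.20 + 13 @ $13.35 = $1,203.95
Jul 12, 120 sold [FIFO — oldest first]: 120 @ $13.35 = $1,602.00
Jul 14, 106 sold [FIFO — oldest first]: 3 @ $13.35 + 103 @ $13.10 = $1,389.35
Total COGS = $1,405.90 + $1,203.95 + $1,602.00 + $1,389.35 = $5,601.20
Ending inventory: 68 @ $13.10 = $890.80

68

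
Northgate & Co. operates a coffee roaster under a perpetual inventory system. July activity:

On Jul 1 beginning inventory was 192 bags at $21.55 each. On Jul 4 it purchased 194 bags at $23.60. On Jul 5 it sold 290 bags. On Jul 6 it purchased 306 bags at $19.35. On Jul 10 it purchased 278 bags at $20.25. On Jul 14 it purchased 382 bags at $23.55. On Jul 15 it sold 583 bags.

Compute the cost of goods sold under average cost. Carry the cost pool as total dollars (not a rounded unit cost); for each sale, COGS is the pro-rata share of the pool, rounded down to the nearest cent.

After Jul 1: 192 on hand, pool $4,137.60 (≈ $21.5500 each)
After Jul 4: 386 on hand, pool $8,716.00 (≈ $22.5803 each)
Jul 5, sell 290: 290/386 × $8,716.00 → $6,548.29
After Jul 6: 402 on hand, pool $8,088.81 (≈ $20.1214 each)
After Jul 10: 680 on hand, pool $13,718.31 (≈ $20.1740 each)
After Jul 14: 1062 on hand, pool $22,714.41 (≈ $21.3883 each)
Jul 15, sell 583: 583/1062 × $22,714.41 → $12,469.39
Total COGS = $6,548.29 + $12,469.39 = $19,017.68
Ending inventory (cost pool remaining) = $10,245.02

COGS = $19,017.68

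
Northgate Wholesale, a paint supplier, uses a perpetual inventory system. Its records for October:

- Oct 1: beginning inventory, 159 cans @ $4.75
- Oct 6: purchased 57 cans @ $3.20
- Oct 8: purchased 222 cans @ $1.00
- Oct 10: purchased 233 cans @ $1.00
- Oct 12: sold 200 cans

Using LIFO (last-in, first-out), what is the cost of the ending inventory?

Oct 12, 200 sold [LIFO — newest first]: 200 @ $1.00 = $200.00
Ending inventory: 159 @ $4.75 + 57 @ $3.20 + 222 @ $1.00 + 33 @ $1.00 = $1,192.65

Ending inventory = $1,192.65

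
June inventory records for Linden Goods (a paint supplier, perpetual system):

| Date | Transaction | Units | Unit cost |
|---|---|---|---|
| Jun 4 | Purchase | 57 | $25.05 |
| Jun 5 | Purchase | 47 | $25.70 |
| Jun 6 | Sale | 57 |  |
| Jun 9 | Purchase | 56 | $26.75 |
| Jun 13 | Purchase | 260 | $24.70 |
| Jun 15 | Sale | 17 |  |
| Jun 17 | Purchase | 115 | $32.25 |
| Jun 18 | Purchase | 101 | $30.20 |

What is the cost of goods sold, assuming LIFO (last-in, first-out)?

Jun 6, 57 sold [LIFO — newest first]: 47 @ $25.70 + 10 @ $25.05 = $1,458.40
Jun 15, 17 sold [LIFO — newest first]: 17 @ $24.70 = $419.90
Total COGS = $1,458.40 + $419.90 = $1,878.30
Ending inventory: 47 @ $25.05 + 56 @ $26.75 + 243 @ $24.70 + 115 @ $32.25 + 101 @ $30.20 = $15,436.40

COGS = $1,878.30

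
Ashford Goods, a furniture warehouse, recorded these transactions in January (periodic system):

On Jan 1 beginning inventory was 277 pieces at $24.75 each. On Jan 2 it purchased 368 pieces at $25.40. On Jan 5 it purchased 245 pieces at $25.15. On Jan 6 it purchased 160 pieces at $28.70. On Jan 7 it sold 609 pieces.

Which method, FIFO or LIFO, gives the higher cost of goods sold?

FIFO COGS: 277 @ $24.75 + 332 @ $25.40 = $15,288.55
LIFO COGS: 160 @ $28.70 + 245 @ $25.15 + 204 @ $25.40 = $15,935.35

LIFO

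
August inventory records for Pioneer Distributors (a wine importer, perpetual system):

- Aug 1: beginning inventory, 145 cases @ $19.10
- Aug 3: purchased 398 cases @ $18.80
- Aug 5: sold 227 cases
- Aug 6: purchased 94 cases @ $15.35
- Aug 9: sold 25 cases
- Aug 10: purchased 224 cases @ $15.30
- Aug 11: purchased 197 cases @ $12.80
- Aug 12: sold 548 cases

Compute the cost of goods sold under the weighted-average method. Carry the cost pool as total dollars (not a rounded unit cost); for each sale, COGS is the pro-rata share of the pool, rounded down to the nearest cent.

After Aug 1: 145 on hand, pool $2,769.50 (≈ $19.1000 each)
After Aug 3: 543 on hand, pool $10,251.90 (≈ $18.8801 each)
Aug 5, sell 227: 227/543 × $10,251.90 → $4,285.78
After Aug 6: 410 on hand, pool $7,409.02 (≈ $18.0708 each)
Aug 9, sell 25: 25/410 × $7,409.02 → $451.76
After Aug 10: 609 on hand, pool $10,384.46 (≈ $17.0517 each)
After Aug 11: 806 on hand, pool $12,906.06 (≈ $16.0125 each)
Aug 12, sell 548: 548/806 × $12,906.06 → $8,774.83
Total COGS = $4,285.78 + $451.76 + $8,774.83 = $13,512.37
Ending inventory (cost pool remaining) = $4,131.23
Check: goods available $17,643.60 = COGS $13,512.37 + ending $4,131.23

COGS = $13,512.37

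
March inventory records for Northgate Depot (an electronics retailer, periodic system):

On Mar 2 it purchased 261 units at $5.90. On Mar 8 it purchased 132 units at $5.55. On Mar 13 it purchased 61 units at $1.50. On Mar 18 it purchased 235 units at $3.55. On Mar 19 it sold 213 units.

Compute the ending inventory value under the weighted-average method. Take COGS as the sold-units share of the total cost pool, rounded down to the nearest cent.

Ending inventory = $2,209.54

Mar 19, sell 213: 213/689 × $3,198.25 → $988.71
Ending inventory (cost pool remaining) = $2,209.54
Check: goods available $3,198.25 = COGS $988.71 + ending $2,209.54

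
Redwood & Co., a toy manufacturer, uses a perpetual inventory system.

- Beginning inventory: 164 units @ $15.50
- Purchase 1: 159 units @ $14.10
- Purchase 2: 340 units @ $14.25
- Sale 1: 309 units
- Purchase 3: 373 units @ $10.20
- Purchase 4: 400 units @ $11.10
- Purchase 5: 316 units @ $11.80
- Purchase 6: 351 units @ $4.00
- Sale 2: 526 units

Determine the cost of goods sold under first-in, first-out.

COGS = $11,383.30

Sale 1 (309) [FIFO — oldest first]: 164 @ $15.50 + 145 @ $14.10 = $4,586.50
Sale 2 (526) [FIFO — oldest first]: 14 @ $14.10 + 340 @ $14.25 + 172 @ $10.20 = $6,796.80
Total COGS = $4,586.50 + $6,796.80 = $11,383.30
Ending inventory: 201 @ $10.20 + 400 @ $11.10 + 316 @ $11.80 + 351 @ $4.00 = $11,623.00
Check: goods available $23,006.30 = COGS $11,383.30 + ending $11,623.00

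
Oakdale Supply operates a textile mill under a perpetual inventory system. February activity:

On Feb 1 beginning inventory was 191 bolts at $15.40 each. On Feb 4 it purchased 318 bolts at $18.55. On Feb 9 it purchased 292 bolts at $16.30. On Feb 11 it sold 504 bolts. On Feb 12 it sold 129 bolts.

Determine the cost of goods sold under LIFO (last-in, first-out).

Feb 11, 504 sold [LIFO — newest first]: 292 @ $16.30 + 212 @ $18.55 = $8,692.20
Feb 12, 129 sold [LIFO — newest first]: 106 @ $18.55 + 23 @ $15.40 = $2,320.50
Total COGS = $8,692.20 + $2,320.50 = $11,012.70
Ending inventory: 168 @ $15.40 = $2,587.20

COGS = $11,012.70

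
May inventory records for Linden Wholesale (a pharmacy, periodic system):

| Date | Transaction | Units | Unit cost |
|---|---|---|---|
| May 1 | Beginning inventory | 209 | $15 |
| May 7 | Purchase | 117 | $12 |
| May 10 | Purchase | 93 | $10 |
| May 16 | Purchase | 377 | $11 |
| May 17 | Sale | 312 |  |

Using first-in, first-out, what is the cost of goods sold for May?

May 17, 312 sold [FIFO — oldest first]: 209 @ $15 + 103 @ $12 = $4,371
Ending inventory: 14 @ $12 + 93 @ $10 + 377 @ $11 = $5,245

COGS = $4,371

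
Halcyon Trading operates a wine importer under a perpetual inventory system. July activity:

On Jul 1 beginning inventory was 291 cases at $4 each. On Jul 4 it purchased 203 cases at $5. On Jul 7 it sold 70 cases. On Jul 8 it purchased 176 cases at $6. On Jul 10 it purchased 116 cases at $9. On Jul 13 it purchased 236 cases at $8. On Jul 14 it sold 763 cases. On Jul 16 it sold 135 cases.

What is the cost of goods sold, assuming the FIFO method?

COGS = $5,735

Jul 7, 70 sold [FIFO — oldest first]: 70 @ $4 = $280
Jul 14, 763 sold [FIFO — oldest first]: 221 @ $4 + 203 @ $5 + 176 @ $6 + 116 @ $9 + 47 @ $8 = $4,375
Jul 16, 135 sold [FIFO — oldest first]: 135 @ $8 = $1,080
Total COGS = $280 + $4,375 + $1,080 = $5,735
Ending inventory: 54 @ $8 = $432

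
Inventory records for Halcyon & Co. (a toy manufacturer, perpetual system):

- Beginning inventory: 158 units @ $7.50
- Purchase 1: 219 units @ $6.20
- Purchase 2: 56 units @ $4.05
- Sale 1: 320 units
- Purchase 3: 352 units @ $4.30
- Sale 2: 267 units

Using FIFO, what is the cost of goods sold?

COGS = $3,431.80

Sale 1 (320) [FIFO — oldest first]: 158 @ $7.50 + 162 @ $6.20 = $2,189.40
Sale 2 (267) [FIFO — oldest first]: 57 @ $6.20 + 56 @ $4.05 + 154 @ $4.30 = $1,242.40
Total COGS = $2,189.40 + $1,242.40 = $3,431.80
Ending inventory: 198 @ $4.30 = $851.40
Check: goods available $4,283.20 = COGS $3,431.80 + ending $851.40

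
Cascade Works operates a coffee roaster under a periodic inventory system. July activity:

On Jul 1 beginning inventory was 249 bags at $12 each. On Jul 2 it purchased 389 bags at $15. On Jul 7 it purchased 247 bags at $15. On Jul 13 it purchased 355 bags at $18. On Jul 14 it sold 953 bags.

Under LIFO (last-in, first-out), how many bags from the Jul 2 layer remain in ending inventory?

Jul 14, 953 sold [LIFO — newest first]: 355 @ $18 + 247 @ $15 + 351 @ $15 = $15,360
Ending inventory: 249 @ $12 + 38 @ $15 = $3,558

38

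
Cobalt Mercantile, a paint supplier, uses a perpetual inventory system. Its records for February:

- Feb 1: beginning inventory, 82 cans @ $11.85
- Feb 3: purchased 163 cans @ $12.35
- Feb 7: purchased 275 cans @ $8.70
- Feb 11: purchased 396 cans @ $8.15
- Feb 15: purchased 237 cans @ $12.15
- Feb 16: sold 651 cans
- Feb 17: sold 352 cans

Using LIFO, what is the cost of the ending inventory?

Feb 16, 651 sold [LIFO — newest first]: 237 @ $12.15 + 396 @ $8.15 + 18 @ $8.70 = $6,263.55
Feb 17, 352 sold [LIFO — newest first]: 257 @ $8.70 + 95 @ $12.35 = $3,409.15
Total COGS = $6,263.55 + $3,409.15 = $9,672.70
Ending inventory: 82 @ $11.85 + 68 @ $12.35 = $1,811.50

Ending inventory = $1,811.50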